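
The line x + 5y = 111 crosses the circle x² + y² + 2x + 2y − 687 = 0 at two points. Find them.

(−9, 24) and (16, 19)

Substitute y = (111 − x)/5:
26x² − 182x − 3744 = 0  ⟹  x² − 7x − 144 = 0
x = 16 or x = −9, giving (16, 19) and (−9, 24).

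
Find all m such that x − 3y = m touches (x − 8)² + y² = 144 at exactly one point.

m = 8 ± 12√10

The line touches the circle iff its distance from (8, 0) is 12:
|1·8 − 3·0 − m| / √10 = 12
|m − (8)| = 12√10.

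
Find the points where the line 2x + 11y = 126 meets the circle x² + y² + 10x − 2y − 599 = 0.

(−25, 16) and (19, 8)

Express y = (126 − 2x)/11 and substitute into the circle:
125x² + 750x − 59375 = 0  ⟹  x² + 6x − 475 = 0
x = 19 or x = −25, giving (19, 8) and (−25, 16).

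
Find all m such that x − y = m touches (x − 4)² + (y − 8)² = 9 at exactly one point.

Tangency holds when the distance from the centre (4, 8) to the line equals the radius 3:
|1·4 − 1·8 − m| / √2 = 3
|m − (−4)| = 3√2.

m = −4 ± 3√2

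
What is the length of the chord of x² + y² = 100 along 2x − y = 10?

The distance from (0, 0) to the line is 10/√5, and r² = 100.
Half the chord is √(r² − d²) = √(80), so the full chord is 8√5.

8√5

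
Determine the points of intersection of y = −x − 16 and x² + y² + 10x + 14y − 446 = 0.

(−23, 7) and (9, −25)

From the line, y = −x − 16. Substituting:
2x² + 28x − 414 = 0  ⟹  x² + 14x − 207 = 0
x = 9 or x = −23, giving (9, −25) and (−23, 7).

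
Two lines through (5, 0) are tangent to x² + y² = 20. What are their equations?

2x − y = 10 and 2x + y = 10

Let a tangent through (5, 0) have slope m. Its distance from (0, 0) must equal 2√5:
(−5m − (0))² = 20(m² + 1)
m² − 4 = 0, so m = 2 or m = −2.
With m = 2: 2x − y = 10. With m = −2: 2x + y = 10.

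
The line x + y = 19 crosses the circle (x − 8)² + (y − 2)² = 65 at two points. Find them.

From the line, y = −x + 19. Substituting:
2x² − 50x + 288 = 0  ⟹  x² − 25x + 144 = 0
x = 16 or x = 9, giving (16, 3) and (9, 10).

(9, 10) and (16, 3)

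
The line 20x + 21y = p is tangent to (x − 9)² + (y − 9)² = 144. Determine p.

Tangency holds when the distance from the centre (9, 9) to the line equals the radius 12:
|20·9 + 21·9 − p| / √841 = 12
|p − (369)| = 12·29, so p = 717 or p = 21.

p = 21 or p = 717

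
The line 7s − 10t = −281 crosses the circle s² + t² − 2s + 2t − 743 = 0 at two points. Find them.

From the line, t = (281 + 7s)/10. Substituting:
149s² + 3874s + 10281 = 0  ⟹  s² + 26s + 69 = 0
s = −3 or s = −23, giving (−3, 26) and (−23, 12).

(−23, 12) and (−3, 26)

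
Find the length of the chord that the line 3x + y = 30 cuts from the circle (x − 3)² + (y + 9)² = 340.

10√10

From the line, y = −3x + 30. Substituting:
10x² − 240x + 1190 = 0  ⟹  x² − 24x + 119 = 0
x = 17 or x = 7, giving (17, −21) and (7, 9).
Chord length = distance between (17, −21) and (7, 9) = √1000 = 10√10.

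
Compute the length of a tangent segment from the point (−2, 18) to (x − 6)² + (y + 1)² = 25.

20

With centre O = (6, −1), |OP|² = 425 and r² = 25.
By the tangent–radius right angle, tangent length = √(|PO|² − r²) = √400 = 20.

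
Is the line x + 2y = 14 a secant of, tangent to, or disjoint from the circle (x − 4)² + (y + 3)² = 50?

disjoint

Centre (4, −3), r² = 50. Distance² from centre to line = (−16)²/5 = 256/5.
Since d² > r², the line lies outside the circle.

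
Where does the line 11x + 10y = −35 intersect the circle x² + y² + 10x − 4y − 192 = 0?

Express y = (−35 − 11x)/10 and substitute into the circle:
221x² + 2210x − 16575 = 0  ⟹  x² + 10x − 75 = 0
x = 5 or x = −15, giving (5, −9) and (−15, 13).

(−15, 13) and (5, −9)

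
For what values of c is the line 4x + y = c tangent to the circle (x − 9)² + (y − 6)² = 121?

c = 42 ± 11√17

For a tangent, require d(centre, line) = r = 11.
|4·9 + 1·6 − c| / √17 = 11
|c − (42)| = 11√17.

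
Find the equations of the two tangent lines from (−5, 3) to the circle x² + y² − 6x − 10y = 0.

Write the tangent as mx − y + (3 − m·(−5)) = 0 and set its distance from the centre to √34:
[m·(8) − (2)]² = 34(m² + 1)
15m² − 16m − 15 = 0, so m = −3/5 or m = 5/3.
Through (−5, 3) these give 3x + 5y = 0 and 5x − 3y = −34.

3x + 5y = 0 and 5x − 3y = −34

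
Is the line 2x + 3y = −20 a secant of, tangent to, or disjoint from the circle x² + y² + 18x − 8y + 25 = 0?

Centre (−9, 4), r² = 72. Distance² from centre to line = (14)²/13 = 196/13.
Since d² < r², the line cuts the circle twice.

secant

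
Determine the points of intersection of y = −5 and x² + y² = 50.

Express y = −5 and substitute into the circle:
x² − 25 = 0
x = 5 or x = −5, giving (5, −5) and (−5, −5).

(−5, −5) and (5, −5)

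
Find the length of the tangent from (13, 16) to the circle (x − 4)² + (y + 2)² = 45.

Centre (4, −2), r² = 45. |PO|² = (9)² + (18)² = 405.
By the tangent–radius right angle, tangent length = √(|PO|² − r²) = √360 = 6√10.

6√10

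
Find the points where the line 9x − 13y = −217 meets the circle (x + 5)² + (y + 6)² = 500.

Substitute y = (217 + 9x)/13:
250x² + 7000x + 6750 = 0  ⟹  x² + 28x + 27 = 0
x = −1 or x = −27, giving (−1, 16) and (−27, −2).

(−27, −2) and (−1, 16)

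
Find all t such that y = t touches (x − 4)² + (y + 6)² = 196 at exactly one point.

t = −20 or t = 8

For a tangent, require d(centre, line) = r = 14.
|0·4 + 1·(−6) − t| / √1 = 14
|t − (−6)| = 14, so t = 8 or t = −20.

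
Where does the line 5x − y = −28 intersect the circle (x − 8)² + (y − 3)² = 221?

(−6, −2) and (−3, 13)

From the line, y = 5x + 28. Substituting:
26x² + 234x + 468 = 0  ⟹  x² + 9x + 18 = 0
x = −3 or x = −6, giving (−3, 13) and (−6, −2).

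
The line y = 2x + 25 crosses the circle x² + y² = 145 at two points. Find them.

From the line, y = 2x + 25. Substituting:
5x² + 100x + 480 = 0  ⟹  x² + 20x + 96 = 0
x = −8 or x = −12, giving (−8, 9) and (−12, 1).

(−12, 1) and (−8, 9)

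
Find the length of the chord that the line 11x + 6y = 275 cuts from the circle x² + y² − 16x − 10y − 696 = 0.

4√157

The distance from (8, 5) to the line is 157/√157, and r² = 785.
Chord = 2√(r² − d²) = 2·√(628) = 4√157.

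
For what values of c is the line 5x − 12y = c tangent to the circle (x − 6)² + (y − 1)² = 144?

For a tangent, require d(centre, line) = r = 12.
|5·6 − 12·1 − c| / √169 = 12
|c − (18)| = 12·13, so c = 174 or c = −138.

c = −138 or c = 174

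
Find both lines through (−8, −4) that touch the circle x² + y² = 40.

3x − y = −20 and x + 3y = −20

Let a tangent through (−8, −4) have slope m. Its distance from (0, 0) must equal 2√10:
[m·(8) − (4)]² = 40(m² + 1)
3m² − 8m − 3 = 0, so m = 3 or m = −1/3.
Through (−8, −4) these give 3x − y = −20 and x + 3y = −20.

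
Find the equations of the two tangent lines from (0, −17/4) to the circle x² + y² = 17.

x + 4y = −17 and x − 4y = 17

A line y − (−17/4) = m(x − (0)) is tangent when its distance from (0, 0) is √17:
[m·(0) − (17/4)]² = 17(m² + 1)
16m² − 1 = 0, so m = −1/4 or m = 1/4.
With m = −1/4: x + 4y = −17. With m = 1/4: x − 4y = 17.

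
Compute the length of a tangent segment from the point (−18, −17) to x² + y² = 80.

Centre (0, 0), r² = 80. |PO|² = (−18)² + (−17)² = 613.
By the tangent–radius right angle, tangent length = √(|PO|² − r²) = √533.

√533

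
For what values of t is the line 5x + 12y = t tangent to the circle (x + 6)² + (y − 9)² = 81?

t = −39 or t = 195

The line touches the circle iff its distance from (−6, 9) is 9:
|5·(−6) + 12·9 − t| / √169 = 9
|t − (78)| = 9·13, so t = 195 or t = −39.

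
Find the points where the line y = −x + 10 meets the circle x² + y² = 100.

(0, 10) and (10, 0)

From the line, y = −x + 10. Substituting:
2x² − 20x = 0  ⟹  x² − 10x = 0
x = 10 or x = 0, giving (10, 0) and (0, 10).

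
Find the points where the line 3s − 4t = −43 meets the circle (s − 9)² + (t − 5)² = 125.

(−1, 10) and (7, 16)

From the line, t = (43 + 3s)/4. Substituting:
25s² − 150s − 175 = 0  ⟹  s² − 6s − 7 = 0
s = 7 or s = −1, giving (7, 16) and (−1, 10).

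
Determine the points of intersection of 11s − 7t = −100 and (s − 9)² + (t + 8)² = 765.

Substitute t = (100 + 11s)/7:
170s² + 2550s − 9180 = 0  ⟹  s² + 15s − 54 = 0
s = 3 or s = −18, giving (3, 19) and (−18, −14).

(−18, −14) and (3, 19)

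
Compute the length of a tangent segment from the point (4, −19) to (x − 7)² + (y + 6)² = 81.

Centre (7, −6), r² = 81. |PO|² = (−3)² + (−13)² = 178.
By the tangent–radius right angle, tangent length = √(|PO|² − r²) = √97.

√97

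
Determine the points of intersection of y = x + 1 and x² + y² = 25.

(−4, −3) and (3, 4)

Express y = x + 1 and substitute into the circle:
2x² + 2x − 24 = 0  ⟹  x² + x − 12 = 0
x = 3 or x = −4, giving (3, 4) and (−4, −3).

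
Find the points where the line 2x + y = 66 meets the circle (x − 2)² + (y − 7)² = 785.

From the line, y = −2x + 66. Substituting:
5x² − 240x + 2700 = 0  ⟹  x² − 48x + 540 = 0
x = 30 or x = 18, giving (30, 6) and (18, 30).

(18, 30) and (30, 6)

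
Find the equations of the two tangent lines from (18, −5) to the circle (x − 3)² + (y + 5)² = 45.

Write the tangent as mx − y + (−5 − m·(18)) = 0 and set its distance from the centre to 3√5:
(−15m − (0))² = 45(m² + 1)
4m² − 1 = 0, so m = 1/2 or m = −1/2.
With m = 1/2: x − 2y = 28. With m = −1/2: x + 2y = 8.

x − 2y = 28 and x + 2y = 8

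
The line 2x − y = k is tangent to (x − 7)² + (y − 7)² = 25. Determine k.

k = 7 ± 5√5

Tangency holds when the distance from the centre (7, 7) to the line equals the radius 5:
|2·7 − 1·7 − k| / √5 = 5
|k − (7)| = 5√5.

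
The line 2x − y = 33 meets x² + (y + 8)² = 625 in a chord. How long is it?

From the line, y = 2x − 33. Substituting:
5x² − 100x = 0  ⟹  x² − 20x = 0
x = 20 or x = 0, giving (20, 7) and (0, −33).
Chord length = distance between (20, 7) and (0, −33) = √2000 = 20√5.

20√5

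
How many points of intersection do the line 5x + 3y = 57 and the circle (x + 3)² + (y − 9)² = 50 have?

0

d² = (5·(−3) + 3·9 − (57))²/34 = 2025/34; r² = 50.
Since d² > r², the line lies outside the circle.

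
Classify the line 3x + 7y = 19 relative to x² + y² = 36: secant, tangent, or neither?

secant

d² = (3·0 + 7·0 − (19))²/58 = 361/58; r² = 36.
Since d² < r², the line cuts the circle twice.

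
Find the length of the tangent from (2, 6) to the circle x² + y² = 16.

The centre is (0, 0) and r = 4. The square of the distance from P to the centre is 4 + 36 = 40.
By the tangent–radius right angle, tangent length = √(|PO|² − r²) = √24 = 2√6.

2√6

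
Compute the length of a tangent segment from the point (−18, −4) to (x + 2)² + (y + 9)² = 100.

√181

With centre O = (−2, −9), |OP|² = 281 and r² = 100.
The tangent meets the radius at right angles, so tangent² = |PO|² − r² = 281 − 100 = 181.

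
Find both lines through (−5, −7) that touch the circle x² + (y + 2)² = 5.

Write the tangent as mx − y + (−7 − m·(−5)) = 0 and set its distance from the centre to √5:
[m·(5) − (5)]² = 5(m² + 1)
2m² − 5m + 2 = 0, so m = 2 or m = 1/2.
Through (−5, −7) these give 2x − y = −3 and x − 2y = 9.

2x − y = −3 and x − 2y = 9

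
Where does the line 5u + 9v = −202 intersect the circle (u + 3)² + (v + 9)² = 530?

Substitute v = (−202 − 5u)/9:
106u² + 1696u − 27560 = 0  ⟹  u² + 16u − 260 = 0
u = 10 or u = −26, giving (10, −28) and (−26, −8).

(−26, −8) and (10, −28)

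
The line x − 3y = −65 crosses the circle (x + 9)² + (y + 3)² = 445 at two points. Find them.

From the line, y = (65 + x)/3. Substituting:
10x² + 310x + 2200 = 0  ⟹  x² + 31x + 220 = 0
x = −11 or x = −20, giving (−11, 18) and (−20, 15).

(−20, 15) and (−11, 18)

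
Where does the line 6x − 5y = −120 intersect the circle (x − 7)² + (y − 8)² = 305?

(−10, 12) and (0, 24)

Substitute y = (120 + 6x)/5:
61x² + 610x = 0  ⟹  x² + 10x = 0
x = 0 or x = −10, giving (0, 24) and (−10, 12).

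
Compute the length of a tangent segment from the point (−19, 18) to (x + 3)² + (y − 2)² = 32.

Centre (−3, 2), r² = 32. |PO|² = (−16)² + (16)² = 512.
The tangent meets the radius at right angles, so tangent² = |PO|² − r² = 512 − 32 = 480.

4√30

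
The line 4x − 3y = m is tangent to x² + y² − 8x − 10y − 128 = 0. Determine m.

For a tangent, require d(centre, line) = r = 13.
|4·4 − 3·5 − m| / √25 = 13
|m − (1)| = 13·5, so m = 66 or m = −64.

m = −64 or m = 66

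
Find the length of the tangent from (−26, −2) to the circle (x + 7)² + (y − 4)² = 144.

With centre O = (−7, 4), |OP|² = 397 and r² = 144.
By the tangent–radius right angle, tangent length = √(|PO|² − r²) = √253.

√253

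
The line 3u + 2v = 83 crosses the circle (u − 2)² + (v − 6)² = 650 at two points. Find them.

Express v = (83 − 3u)/2 and substitute into the circle:
13u² − 442u + 2457 = 0  ⟹  u² − 34u + 189 = 0
u = 27 or u = 7, giving (27, 1) and (7, 31).

(7, 31) and (27, 1)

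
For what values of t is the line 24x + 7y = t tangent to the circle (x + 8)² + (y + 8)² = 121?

t = −523 or t = 27

The line touches the circle iff its distance from (−8, −8) is 11:
|24·(−8) + 7·(−8) − t| / √625 = 11
|t − (−248)| = 11·25, so t = 27 or t = −523.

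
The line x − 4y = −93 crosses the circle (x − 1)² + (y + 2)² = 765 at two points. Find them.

Express y = (93 + x)/4 and substitute into the circle:
17x² + 170x − 2023 = 0  ⟹  x² + 10x − 119 = 0
x = 7 or x = −17, giving (7, 25) and (−17, 19).

(−17, 19) and (7, 25)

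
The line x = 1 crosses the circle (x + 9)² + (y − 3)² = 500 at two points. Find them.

(1, −17) and (1, 23)

The line gives x = 1. Substituting into the circle:
y² − 6y − 391 = 0
y = 23 or y = −17, giving (1, 23) and (1, −17).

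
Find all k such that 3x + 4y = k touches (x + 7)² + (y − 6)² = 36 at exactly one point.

Tangency holds when the distance from the centre (−7, 6) to the line equals the radius 6:
|3·(−7) + 4·6 − k| / √25 = 6
|k − (3)| = 6·5, so k = 33 or k = −27.

k = −27 or k = 33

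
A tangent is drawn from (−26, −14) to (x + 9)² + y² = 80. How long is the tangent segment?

9√5

Centre (−9, 0), r² = 80. |PO|² = (−17)² + (−14)² = 485.
By the tangent–radius right angle, tangent length = √(|PO|² − r²) = √405 = 9√5.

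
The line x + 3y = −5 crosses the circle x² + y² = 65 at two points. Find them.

Substitute y = (−5 − x)/3:
10x² + 10x − 560 = 0  ⟹  x² + x − 56 = 0
x = 7 or x = −8, giving (7, −4) and (−8, 1).

(−8, 1) and (7, −4)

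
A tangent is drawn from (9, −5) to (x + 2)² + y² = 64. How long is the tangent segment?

√82

Centre (−2, 0), r² = 64. |PO|² = (11)² + (−5)² = 146.
The tangent meets the radius at right angles, so tangent² = |PO|² − r² = 146 − 64 = 82.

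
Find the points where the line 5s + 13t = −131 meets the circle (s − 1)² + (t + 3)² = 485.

From the line, t = (−131 − 5s)/13. Substituting:
194s² + 582s − 73332 = 0  ⟹  s² + 3s − 378 = 0
s = 18 or s = −21, giving (18, −17) and (−21, −2).

(−21, −2) and (18, −17)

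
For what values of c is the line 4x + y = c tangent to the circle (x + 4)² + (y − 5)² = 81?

Tangency holds when the distance from the centre (−4, 5) to the line equals the radius 9:
|4·(−4) + 1·5 − c| / √17 = 9
|c − (−11)| = 9√17.

c = −11 ± 9√17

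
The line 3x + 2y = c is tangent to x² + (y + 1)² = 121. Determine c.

The line touches the circle iff its distance from (0, −1) is 11:
|3·0 + 2·(−1) − c| / √13 = 11
|c − (−2)| = 11√13.

c = −2 ± 11√13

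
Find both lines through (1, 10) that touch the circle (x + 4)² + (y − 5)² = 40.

x + 3y = 31 and 3x + y = 13

A line y − (10) = m(x − (1)) is tangent when its distance from (−4, 5) is 2√10:
[m·(−5) − (−5)]² = 40(m² + 1)
3m² + 10m + 3 = 0, so m = −1/3 or m = −3.
Through (1, 10) these give x + 3y = 31 and 3x + y = 13.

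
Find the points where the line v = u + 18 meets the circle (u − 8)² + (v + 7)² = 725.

Substitute v = u + 18:
2u² + 34u − 36 = 0  ⟹  u² + 17u − 18 = 0
u = 1 or u = −18, giving (1, 19) and (−18, 0).

(−18, 0) and (1, 19)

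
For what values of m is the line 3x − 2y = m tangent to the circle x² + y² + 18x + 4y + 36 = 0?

Tangency holds when the distance from the centre (−9, −2) to the line equals the radius 7:
|3·(−9) − 2·(−2) − m| / √13 = 7
|m − (−23)| = 7√13.

m = −23 ± 7√13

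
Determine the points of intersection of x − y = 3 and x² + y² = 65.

From the line, y = x − 3. Substituting:
2x² − 6x − 56 = 0  ⟹  x² − 3x − 28 = 0
x = 7 or x = −4, giving (7, 4) and (−4, −7).

(−4, −7) and (7, 4)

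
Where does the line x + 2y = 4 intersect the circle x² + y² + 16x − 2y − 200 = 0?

From the line, y = (4 − x)/2. Substituting:
5x² + 60x − 800 = 0  ⟹  x² + 12x − 160 = 0
x = 8 or x = −20, giving (8, −2) and (−20, 12).

(−20, 12) and (8, −2)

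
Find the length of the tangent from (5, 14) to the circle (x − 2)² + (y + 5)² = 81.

The centre is (2, −5) and r = 9. The square of the distance from P to the centre is 9 + 361 = 370.
By the tangent–radius right angle, tangent length = √(|PO|² − r²) = √289 = 17.

17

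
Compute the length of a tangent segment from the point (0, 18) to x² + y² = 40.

With centre O = (0, 0), |OP|² = 324 and r² = 40.
Power of the point: PT² = |PO|² − r² = 284, so PT = 2√71.

2√71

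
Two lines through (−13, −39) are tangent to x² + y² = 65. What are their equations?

Let a tangent through (−13, −39) have slope m. Its distance from (0, 0) must equal √65:
(13m − (39))² = 65(m² + 1)
4m² − 39m + 56 = 0, so m = 7/4 or m = 8.
With m = 7/4: 7x − 4y = 65. With m = 8: 8x − y = −65.

7x − 4y = 65 and 8x − y = −65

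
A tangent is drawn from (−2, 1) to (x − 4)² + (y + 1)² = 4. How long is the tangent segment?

6

Centre (4, −1), r² = 4. |PO|² = (−6)² + (2)² = 40.
Power of the point: PT² = |PO|² − r² = 36, so PT = 6.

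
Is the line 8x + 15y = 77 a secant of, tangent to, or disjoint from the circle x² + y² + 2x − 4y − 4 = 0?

Centre (−1, 2), r² = 9. Distance² from centre to line = (−55)²/289 = 3025/289.
Since d² > r², the line lies outside the circle.

disjoint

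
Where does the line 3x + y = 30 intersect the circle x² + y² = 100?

Express y = −3x + 30 and substitute into the circle:
10x² − 180x + 800 = 0  ⟹  x² − 18x + 80 = 0
x = 10 or x = 8, giving (10, 0) and (8, 6).

(8, 6) and (10, 0)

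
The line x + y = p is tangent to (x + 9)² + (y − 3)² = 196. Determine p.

Tangency holds when the distance from the centre (−9, 3) to the line equals the radius 14:
|1·(−9) + 1·3 − p| / √2 = 14
|p − (−6)| = 14√2.

p = −6 ± 14√2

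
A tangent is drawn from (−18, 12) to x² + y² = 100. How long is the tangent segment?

4√23

The centre is (0, 0) and r = 10. The square of the distance from P to the centre is 324 + 144 = 468.
Power of the point: PT² = |PO|² − r² = 368, so PT = 4√23.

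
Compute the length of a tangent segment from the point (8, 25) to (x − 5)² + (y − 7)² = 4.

√329

With centre O = (5, 7), |OP|² = 333 and r² = 4.
By the tangent–radius right angle, tangent length = √(|PO|² − r²) = √329.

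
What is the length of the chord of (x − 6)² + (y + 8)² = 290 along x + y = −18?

18√2

From the line, y = −x − 18. Substituting:
2x² + 8x − 154 = 0  ⟹  x² + 4x − 77 = 0
x = 7 or x = −11, giving (7, −25) and (−11, −7).
Chord length = distance between (7, −25) and (−11, −7) = √648 = 18√2.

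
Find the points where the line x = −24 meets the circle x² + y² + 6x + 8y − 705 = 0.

(−24, −21) and (−24, 13)

The line gives x = −24. Substituting into the circle:
y² + 8y − 273 = 0
y = 13 or y = −21, giving (−24, 13) and (−24, −21).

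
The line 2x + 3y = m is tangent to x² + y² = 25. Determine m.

The line touches the circle iff its distance from (0, 0) is 5:
|2·0 + 3·0 − m| / √13 = 5
|m| = 5√13.

m = ±5√13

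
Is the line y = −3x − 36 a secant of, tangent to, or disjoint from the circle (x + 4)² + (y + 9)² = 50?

Centre (−4, −9), r² = 50. Distance² from centre to line = (15)²/10 = 45/2.
Since d² < r², the line cuts the circle twice.

secant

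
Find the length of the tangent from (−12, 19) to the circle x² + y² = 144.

The centre is (0, 0) and r = 12. The square of the distance from P to the centre is 144 + 361 = 505.
The tangent meets the radius at right angles, so tangent² = |PO|² − r² = 505 − 144 = 361.

19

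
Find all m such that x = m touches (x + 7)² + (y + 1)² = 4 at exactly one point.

m = −9 or m = −5

Tangency holds when the distance from the centre (−7, −1) to the line equals the radius 2:
|1·(−7) + 0·(−1) − m| / √1 = 2
|m − (−7)| = 2, so m = −5 or m = −9.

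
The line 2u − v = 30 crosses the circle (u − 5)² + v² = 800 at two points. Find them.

From the line, v = 2u − 30. Substituting:
5u² − 130u + 125 = 0  ⟹  u² − 26u + 25 = 0
u = 25 or u = 1, giving (25, 20) and (1, −28).

(1, −28) and (25, 20)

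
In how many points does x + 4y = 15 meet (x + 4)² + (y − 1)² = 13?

0

Centre (−4, 1), r² = 13. Distance² from centre to line = (−15)²/17 = 225/17.
Since d² > r², the line lies outside the circle.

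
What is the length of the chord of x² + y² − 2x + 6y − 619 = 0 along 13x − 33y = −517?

√1258

Substitute y = (517 + 13x)/33:
1258x² + 13838x − 304436 = 0  ⟹  x² + 11x − 242 = 0
x = 11 or x = −22, giving (11, 20) and (−22, 7).
|(11, 20) − (−22, 7)| = √((33)² + (13)²) = √1258.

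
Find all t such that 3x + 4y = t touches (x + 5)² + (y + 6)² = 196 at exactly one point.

The line touches the circle iff its distance from (−5, −6) is 14:
|3·(−5) + 4·(−6) − t| / √25 = 14
|t − (−39)| = 14·5, so t = 31 or t = −109.

t = −109 or t = 31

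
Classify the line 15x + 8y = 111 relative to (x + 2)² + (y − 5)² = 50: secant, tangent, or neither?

secant

Substituting the line into the circle gives 289x² − 1874x + 2097 = 0.
Discriminant = (−1874)² − 4·289·(2097) = 1087744 > 0.
Two real roots: the line is a secant.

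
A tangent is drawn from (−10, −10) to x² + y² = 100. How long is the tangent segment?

With centre O = (0, 0), |OP|² = 200 and r² = 100.
The tangent meets the radius at right angles, so tangent² = |PO|² − r² = 200 − 100 = 100.

10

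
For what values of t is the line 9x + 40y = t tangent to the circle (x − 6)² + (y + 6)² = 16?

The line touches the circle iff its distance from (6, −6) is 4:
|9·6 + 40·(−6) − t| / √1681 = 4
|t − (−186)| = 4·41, so t = −22 or t = −350.

t = −350 or t = −22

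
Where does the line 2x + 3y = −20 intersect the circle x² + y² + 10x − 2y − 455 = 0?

From the line, y = (−20 − 2x)/3. Substituting:
13x² + 182x − 3575 = 0  ⟹  x² + 14x − 275 = 0
x = 11 or x = −25, giving (11, −14) and (−25, 10).

(−25, 10) and (11, −14)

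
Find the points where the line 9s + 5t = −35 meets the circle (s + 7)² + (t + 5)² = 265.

(−10, 11) and (5, −16)

Substitute t = (−35 − 9s)/5:
106s² + 530s − 5300 = 0  ⟹  s² + 5s − 50 = 0
s = 5 or s = −10, giving (5, −16) and (−10, 11).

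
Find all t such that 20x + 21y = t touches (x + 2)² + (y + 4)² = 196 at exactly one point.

t = −530 or t = 282

For a tangent, require d(centre, line) = r = 14.
|20·(−2) + 21·(−4) − t| / √841 = 14
|t − (−124)| = 14·29, so t = 282 or t = −530.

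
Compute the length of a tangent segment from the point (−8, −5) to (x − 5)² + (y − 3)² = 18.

The centre is (5, 3) and r = 3√2. The square of the distance from P to the centre is 169 + 64 = 233.
By the tangent–radius right angle, tangent length = √(|PO|² − r²) = √215.

√215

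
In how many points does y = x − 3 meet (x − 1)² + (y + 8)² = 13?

0

Substituting the line into the circle gives 2x² + 8x + 13 = 0.
Discriminant = (8)² − 4·2·(13) = −40 < 0.
No real roots: the line does not meet the circle.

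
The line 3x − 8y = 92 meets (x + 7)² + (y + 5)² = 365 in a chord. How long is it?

The distance from (−7, −5) to the line is 73/√73, and r² = 365.
Chord = 2√(r² − d²) = 2·√(292) = 4√73.

4√73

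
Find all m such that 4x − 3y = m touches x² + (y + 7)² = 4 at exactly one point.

m = 11 or m = 31

Tangency holds when the distance from the centre (0, −7) to the line equals the radius 2:
|4·0 − 3·(−7) − m| / √25 = 2
|m − (21)| = 2·5, so m = 31 or m = 11.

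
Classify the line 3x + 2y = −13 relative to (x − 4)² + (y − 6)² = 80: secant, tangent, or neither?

neither

Substituting the line into the circle gives 13x² + 118x + 369 = 0.
Discriminant = (118)² − 4·13·(369) = −5264 < 0.
No real roots: the line does not meet the circle.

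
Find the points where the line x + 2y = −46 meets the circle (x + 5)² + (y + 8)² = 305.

Express y = (−46 − x)/2 and substitute into the circle:
5x² + 100x − 220 = 0  ⟹  x² + 20x − 44 = 0
x = 2 or x = −22, giving (2, −24) and (−22, −12).

(−22, −12) and (2, −24)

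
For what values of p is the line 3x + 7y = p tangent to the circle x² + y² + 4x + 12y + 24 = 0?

p = −48 ± 4√58

Tangency holds when the distance from the centre (−2, −6) to the line equals the radius 4:
|3·(−2) + 7·(−6) − p| / √58 = 4
|p − (−48)| = 4√58.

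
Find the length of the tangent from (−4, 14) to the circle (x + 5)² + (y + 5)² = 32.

The centre is (−5, −5) and r = 4√2. The square of the distance from P to the centre is 1 + 361 = 362.
The tangent meets the radius at right angles, so tangent² = |PO|² − r² = 362 − 32 = 330.

√330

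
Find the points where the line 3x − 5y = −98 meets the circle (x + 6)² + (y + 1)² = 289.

From the line, y = (98 + 3x)/5. Substituting:
34x² + 918x + 4284 = 0  ⟹  x² + 27x + 126 = 0
x = −6 or x = −21, giving (−6, 16) and (−21, 7).

(−21, 7) and (−6, 16)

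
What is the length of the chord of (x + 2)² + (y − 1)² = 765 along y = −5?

Centre (−2, 1), r² = 765. Perpendicular distance d from centre to line = |6| / √1 = 6.
Chord = 2√(r² − d²) = 2·√(729) = 54.

54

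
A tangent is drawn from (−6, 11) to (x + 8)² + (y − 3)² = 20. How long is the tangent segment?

The centre is (−8, 3) and r = 2√5. The square of the distance from P to the centre is 4 + 64 = 68.
By the tangent–radius right angle, tangent length = √(|PO|² − r²) = √48 = 4√3.

4√3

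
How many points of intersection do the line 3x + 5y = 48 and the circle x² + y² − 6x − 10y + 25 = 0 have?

2

Substituting the line into the circle gives 34x² − 288x + 529 = 0.
Δ = 82944 − 71944 = 11000.
Two real roots: the line is a secant.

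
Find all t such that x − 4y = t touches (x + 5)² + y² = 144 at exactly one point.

Tangency holds when the distance from the centre (−5, 0) to the line equals the radius 12:
|1·(−5) − 4·0 − t| / √17 = 12
|t − (−5)| = 12√17.

t = −5 ± 12√17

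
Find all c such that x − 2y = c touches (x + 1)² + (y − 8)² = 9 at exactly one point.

Tangency holds when the distance from the centre (−1, 8) to the line equals the radius 3:
|1·(−1) − 2·8 − c| / √5 = 3
|c − (−17)| = 3√5.

c = −17 ± 3√5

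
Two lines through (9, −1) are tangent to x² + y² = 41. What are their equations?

5x + 4y = 41 and 4x − 5y = 41

A line y − (−1) = m(x − (9)) is tangent when its distance from (0, 0) is √41:
[m·(−9) − (1)]² = 41(m² + 1)
20m² + 9m − 20 = 0, so m = −5/4 or m = 4/5.
Through (9, −1) these give 5x + 4y = 41 and 4x − 5y = 41.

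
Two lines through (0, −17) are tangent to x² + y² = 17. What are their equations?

Write the tangent as mx − y + (−17 − m·(0)) = 0 and set its distance from the centre to √17:
(0m − (17))² = 17(m² + 1)
m² − 16 = 0, so m = 4 or m = −4.
With m = 4: 4x − y = 17. With m = −4: 4x + y = −17.

4x − y = 17 and 4x + y = −17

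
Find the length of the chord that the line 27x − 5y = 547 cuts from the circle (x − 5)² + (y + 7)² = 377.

The distance from (5, −7) to the line is 377/√754, and r² = 377.
Half the chord is √(r² − d²) = √(377/2), so the full chord is √754.

√754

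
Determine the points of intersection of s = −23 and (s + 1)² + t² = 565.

(−23, −9) and (−23, 9)

The line gives s = −23. Substituting into the circle:
t² − 81 = 0
t = 9 or t = −9, giving (−23, 9) and (−23, −9).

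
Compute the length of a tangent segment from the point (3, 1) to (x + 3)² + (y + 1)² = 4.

The centre is (−3, −1) and r = 2. The square of the distance from P to the centre is 36 + 4 = 40.
By the tangent–radius right angle, tangent length = √(|PO|² − r²) = √36 = 6.

6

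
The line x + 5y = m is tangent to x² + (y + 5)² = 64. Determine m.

Tangency holds when the distance from the centre (0, −5) to the line equals the radius 8:
|1·0 + 5·(−5) − m| / √26 = 8
|m − (−25)| = 8√26.

m = −25 ± 8√26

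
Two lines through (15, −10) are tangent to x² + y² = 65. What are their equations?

x + 8y = −65 and 7x + 4y = 65

A line y − (−10) = m(x − (15)) is tangent when its distance from (0, 0) is √65:
[m·(−15) − (10)]² = 65(m² + 1)
32m² + 60m + 7 = 0, so m = −1/8 or m = −7/4.
With m = −1/8: x + 8y = −65. With m = −7/4: 7x + 4y = 65.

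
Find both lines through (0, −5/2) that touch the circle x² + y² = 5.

x + 2y = −5 and x − 2y = 5

A line y − (−5/2) = m(x − (0)) is tangent when its distance from (0, 0) is √5:
[m·(0) − (5/2)]² = 5(m² + 1)
4m² − 1 = 0, so m = −1/2 or m = 1/2.
With m = −1/2: x + 2y = −5. With m = 1/2: x − 2y = 5.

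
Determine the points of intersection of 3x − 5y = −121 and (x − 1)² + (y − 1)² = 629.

From the line, y = (121 + 3x)/5. Substituting:
34x² + 646x − 2244 = 0  ⟹  x² + 19x − 66 = 0
x = 3 or x = −22, giving (3, 26) and (−22, 11).

(−22, 11) and (3, 26)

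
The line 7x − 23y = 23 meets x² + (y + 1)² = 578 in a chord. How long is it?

Centre (0, −1), r² = 578. Perpendicular distance d from centre to line = |0| / √578 = 0/√578.
Chord = 2√(r² − d²) = 2·√(578) = 34√2.

34√2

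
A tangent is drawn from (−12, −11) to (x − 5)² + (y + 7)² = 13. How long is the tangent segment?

2√73

With centre O = (5, −7), |OP|² = 305 and r² = 13.
Power of the point: PT² = |PO|² − r² = 292, so PT = 2√73.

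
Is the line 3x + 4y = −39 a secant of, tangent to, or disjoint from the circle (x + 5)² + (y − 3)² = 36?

disjoint

Substituting the line into the circle gives 25x² + 466x + 2425 = 0.
Discriminant = (466)² − 4·25·(2425) = −25344 < 0.
No real roots: the line does not meet the circle.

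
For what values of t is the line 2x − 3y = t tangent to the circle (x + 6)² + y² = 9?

t = −12 ± 3√13

The line touches the circle iff its distance from (−6, 0) is 3:
|2·(−6) − 3·0 − t| / √13 = 3
|t − (−12)| = 3√13.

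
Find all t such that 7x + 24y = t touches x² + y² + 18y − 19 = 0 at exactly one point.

t = −466 or t = 34

Tangency holds when the distance from the centre (0, −9) to the line equals the radius 10:
|7·0 + 24·(−9) − t| / √625 = 10
|t − (−216)| = 10·25, so t = 34 or t = −466.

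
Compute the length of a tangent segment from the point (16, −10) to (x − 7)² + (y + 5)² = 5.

The centre is (7, −5) and r = √5. The square of the distance from P to the centre is 81 + 25 = 106.
The tangent meets the radius at right angles, so tangent² = |PO|² − r² = 106 − 5 = 101.

√101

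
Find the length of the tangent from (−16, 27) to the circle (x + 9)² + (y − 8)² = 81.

√329

The centre is (−9, 8) and r = 9. The square of the distance from P to the centre is 49 + 361 = 410.
Power of the point: PT² = |PO|² − r² = 329, so PT = √329.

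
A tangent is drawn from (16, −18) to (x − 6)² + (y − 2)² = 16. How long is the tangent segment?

Centre (6, 2), r² = 16. |PO|² = (10)² + (−20)² = 500.
Power of the point: PT² = |PO|² − r² = 484, so PT = 22.

22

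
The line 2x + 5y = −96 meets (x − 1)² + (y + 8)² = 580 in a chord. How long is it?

8√29

Centre (1, −8), r² = 580. Perpendicular distance d from centre to line = |58| / √29 = 58/√29.
Half the chord is √(r² − d²) = √(464), so the full chord is 8√29.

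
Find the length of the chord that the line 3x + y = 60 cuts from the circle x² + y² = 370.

Express y = −3x + 60 and substitute into the circle:
10x² − 360x + 3230 = 0  ⟹  x² − 36x + 323 = 0
x = 19 or x = 17, giving (19, 3) and (17, 9).
|(19, 3) − (17, 9)| = √((2)² + (−6)²) = 2√10.

2√10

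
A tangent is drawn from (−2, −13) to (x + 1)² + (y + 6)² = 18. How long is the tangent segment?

4√2

The centre is (−1, −6) and r = 3√2. The square of the distance from P to the centre is 1 + 49 = 50.
Power of the point: PT² = |PO|² − r² = 32, so PT = 4√2.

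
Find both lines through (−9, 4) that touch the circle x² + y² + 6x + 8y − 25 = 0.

7x − y = −67 and x + 7y = 19

Let a tangent through (−9, 4) have slope m. Its distance from (−3, −4) must equal 5√2:
[m·(6) − (−8)]² = 50(m² + 1)
7m² − 48m − 7 = 0, so m = 7 or m = −1/7.
Through (−9, 4) these give 7x − y = −67 and x + 7y = 19.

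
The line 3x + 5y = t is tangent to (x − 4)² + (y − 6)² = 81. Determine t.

t = 42 ± 9√34

The line touches the circle iff its distance from (4, 6) is 9:
|3·4 + 5·6 − t| / √34 = 9
|t − (42)| = 9√34.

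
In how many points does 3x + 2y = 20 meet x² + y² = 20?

Substituting the line into the circle gives 13x² − 120x + 320 = 0.
Δ = 14400 − 16640 = −2240.
No real roots: the line does not meet the circle.

0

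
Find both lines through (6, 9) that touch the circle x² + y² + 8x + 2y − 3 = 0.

2x − y = 3 and x − 2y = −12

A line y − (9) = m(x − (6)) is tangent when its distance from (−4, −1) is 2√5:
(−10m − (−10))² = 20(m² + 1)
2m² − 5m + 2 = 0, so m = 2 or m = 1/2.
Through (6, 9) these give 2x − y = 3 and x − 2y = −12.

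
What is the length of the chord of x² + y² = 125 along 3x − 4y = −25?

20

Express y = (25 + 3x)/4 and substitute into the circle:
25x² + 150x − 1375 = 0  ⟹  x² + 6x − 55 = 0
x = 5 or x = −11, giving (5, 10) and (−11, −2).
|(5, 10) − (−11, −2)| = √((16)² + (12)²) = 20.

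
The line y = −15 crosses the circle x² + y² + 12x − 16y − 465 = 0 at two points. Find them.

(−12, −15) and (0, −15)

From the line, y = −15. Substituting:
x² + 12x = 0
x = 0 or x = −12, giving (0, −15) and (−12, −15).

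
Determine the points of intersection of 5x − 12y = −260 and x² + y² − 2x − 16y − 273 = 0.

(−16, 15) and (8, 25)

Express y = (260 + 5x)/12 and substitute into the circle:
169x² + 1352x − 21632 = 0  ⟹  x² + 8x − 128 = 0
x = 8 or x = −16, giving (8, 25) and (−16, 15).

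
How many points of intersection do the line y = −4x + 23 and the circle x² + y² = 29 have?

Centre (0, 0), r² = 29. Distance² from centre to line = (−23)²/17 = 529/17.
Since d² > r², the line lies outside the circle.

0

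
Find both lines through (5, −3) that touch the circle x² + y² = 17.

A line y − (−3) = m(x − (5)) is tangent when its distance from (0, 0) is √17:
(−5m − (3))² = 17(m² + 1)
4m² + 15m − 4 = 0, so m = −4 or m = 1/4.
With m = −4: 4x + y = 17. With m = 1/4: x − 4y = 17.

4x + y = 17 and x − 4y = 17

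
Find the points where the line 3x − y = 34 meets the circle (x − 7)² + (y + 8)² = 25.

From the line, y = 3x − 34. Substituting:
10x² − 170x + 700 = 0  ⟹  x² − 17x + 70 = 0
x = 10 or x = 7, giving (10, −4) and (7, −13).

(7, −13) and (10, −4)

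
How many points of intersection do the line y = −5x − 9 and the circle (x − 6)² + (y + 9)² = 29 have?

Substituting the line into the circle gives 26x² − 12x + 7 = 0.
Discriminant = (−12)² − 4·26·(7) = −584 < 0.
No real roots: the line does not meet the circle.

0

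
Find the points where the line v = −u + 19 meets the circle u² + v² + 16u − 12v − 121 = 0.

(2, 17) and (3, 16)

From the line, v = −u + 19. Substituting:
2u² − 10u + 12 = 0  ⟹  u² − 5u + 6 = 0
u = 3 or u = 2, giving (3, 16) and (2, 17).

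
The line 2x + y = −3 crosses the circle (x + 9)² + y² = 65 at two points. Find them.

Express y = −2x − 3 and substitute into the circle:
5x² + 30x + 25 = 0  ⟹  x² + 6x + 5 = 0
x = −1 or x = −5, giving (−1, −1) and (−5, 7).

(−5, 7) and (−1, −1)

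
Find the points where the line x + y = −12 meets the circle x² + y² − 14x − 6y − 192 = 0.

Express y = −x − 12 and substitute into the circle:
2x² + 16x + 24 = 0  ⟹  x² + 8x + 12 = 0
x = −2 or x = −6, giving (−2, −10) and (−6, −6).

(−6, −6) and (−2, −10)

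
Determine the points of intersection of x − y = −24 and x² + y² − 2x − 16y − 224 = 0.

(−16, 8) and (1, 25)

From the line, y = x + 24. Substituting:
2x² + 30x − 32 = 0  ⟹  x² + 15x − 16 = 0
x = 1 or x = −16, giving (1, 25) and (−16, 8).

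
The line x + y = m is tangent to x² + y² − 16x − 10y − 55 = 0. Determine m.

m = 13 ± 12√2

Tangency holds when the distance from the centre (8, 5) to the line equals the radius 12:
|1·8 + 1·5 − m| / √2 = 12
|m − (13)| = 12√2.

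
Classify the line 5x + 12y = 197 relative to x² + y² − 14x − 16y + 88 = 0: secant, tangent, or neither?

neither

d² = (5·7 + 12·8 − (197))²/169 = 4356/169; r² = 25.
Since d² > r², the line lies outside the circle.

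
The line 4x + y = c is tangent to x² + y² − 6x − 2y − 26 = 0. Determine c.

c = 13 ± 6√17

The line touches the circle iff its distance from (3, 1) is 6:
|4·3 + 1·1 − c| / √17 = 6
|c − (13)| = 6√17.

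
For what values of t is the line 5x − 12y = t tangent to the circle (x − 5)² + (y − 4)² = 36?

Tangency holds when the distance from the centre (5, 4) to the line equals the radius 6:
|5·5 − 12·4 − t| / √169 = 6
|t − (−23)| = 6·13, so t = 55 or t = −101.

t = −101 or t = 55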